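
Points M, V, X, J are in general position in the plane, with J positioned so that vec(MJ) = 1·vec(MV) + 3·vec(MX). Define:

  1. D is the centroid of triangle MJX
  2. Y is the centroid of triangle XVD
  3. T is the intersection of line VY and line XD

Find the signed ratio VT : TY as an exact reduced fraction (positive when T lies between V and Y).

VT:TY = -3

Assign M = (0, 0), V = (1, 0), X = (0, 1), J = (1, 3) — the answer is frame-independent, so this choice is without loss of generality.
1. D is the centroid of triangle MJX ⇒ D = (1/3, 4/3)
2. Y is the centroid of triangle XVD ⇒ Y = (4/9, 7/9)
3. T is the intersection of line VY and line XD ⇒ T = (1/6, 7/6)
T = V + t·(Y−V) with t = 3/2, so VT:TY = t:(1−t) = 3/2:-1/2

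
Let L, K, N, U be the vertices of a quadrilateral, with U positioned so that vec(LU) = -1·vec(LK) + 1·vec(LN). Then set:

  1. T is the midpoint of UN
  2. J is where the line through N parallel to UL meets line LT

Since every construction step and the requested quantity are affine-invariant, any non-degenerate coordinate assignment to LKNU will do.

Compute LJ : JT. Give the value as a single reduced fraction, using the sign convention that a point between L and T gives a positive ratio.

Set L = (0, 0), K = (1, 0), N = (0, 1), U = (-1, 1); any affine frame gives the same invariant.
1. T is the midpoint of UN ⇒ T = (-1/2, 1)
2. J is where the line through N parallel to UL meets line LT ⇒ J = (-1, 2)
J = L + t·(T−L) with t = 2, so LJ:JT = t:(1−t) = 2:-1

LJ:JT = -2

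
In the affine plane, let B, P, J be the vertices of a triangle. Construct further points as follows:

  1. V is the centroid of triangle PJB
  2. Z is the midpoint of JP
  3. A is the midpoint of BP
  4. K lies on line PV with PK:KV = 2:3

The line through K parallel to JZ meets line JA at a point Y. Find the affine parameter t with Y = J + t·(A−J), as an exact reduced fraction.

t = 4/15

Set B = (0, 0), P = (1, 0), J = (0, 1); any affine frame gives the same invariant.
1. V is the centroid of triangle PJB ⇒ V = (1/3, 1/3)
2. Z is the midpoint of JP ⇒ Z = (1/2, 1/2)
3. A is the midpoint of BP ⇒ A = (1/2, 0)
4. K lies on line PV with PK:KV = 2:3 ⇒ K = (11/15, 2/15)
through K parallel to JZ: direction (1/2, -1/2); meets JA at Y = (2/15, 11/15)
Y = J + t·(A−J) with t = 4/15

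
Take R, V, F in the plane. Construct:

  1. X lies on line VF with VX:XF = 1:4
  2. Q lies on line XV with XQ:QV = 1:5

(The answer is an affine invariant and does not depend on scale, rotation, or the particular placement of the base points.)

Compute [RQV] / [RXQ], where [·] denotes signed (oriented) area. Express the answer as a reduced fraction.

[RQV]:[RXQ] = 5

Assign R = (0, 0), V = (1, 0), F = (0, 1) — the answer is frame-independent, so this choice is without loss of generality.
1. X lies on line VF with VX:XF = 1:4 ⇒ X = (4/5, 1/5)
2. Q lies on line XV with XQ:QV = 1:5 ⇒ Q = (5/6, 1/6)
2·[RQV] = -1/6, 2·[RXQ] = -1/30
[RQV]:[RXQ] = -1/6:-1/30 = 5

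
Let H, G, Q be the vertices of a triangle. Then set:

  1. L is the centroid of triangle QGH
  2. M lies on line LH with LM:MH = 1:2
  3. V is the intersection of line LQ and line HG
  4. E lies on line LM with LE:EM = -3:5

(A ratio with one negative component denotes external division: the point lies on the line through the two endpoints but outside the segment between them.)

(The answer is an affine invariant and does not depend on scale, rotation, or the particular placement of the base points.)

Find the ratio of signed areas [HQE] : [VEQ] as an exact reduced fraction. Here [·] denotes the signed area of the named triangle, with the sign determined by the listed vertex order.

Choose coordinates H = (0, 0), G = (1, 0), Q = (0, 1).
1. L is the centroid of triangle QGH ⇒ L = (1/3, 1/3)
2. M lies on line LH with LM:MH = 1:2 ⇒ M = (2/9, 2/9)
3. V is the intersection of line LQ and line HG ⇒ V = (1/2, 0)
4. E lies on line LM with LE:EM = -3:5 ⇒ E = (1/2, 1/2)
2·[HQE] = -1/2, 2·[VEQ] = 1/4
[HQE]:[VEQ] = -1/2:1/4 = -2

[HQE]:[VEQ] = -2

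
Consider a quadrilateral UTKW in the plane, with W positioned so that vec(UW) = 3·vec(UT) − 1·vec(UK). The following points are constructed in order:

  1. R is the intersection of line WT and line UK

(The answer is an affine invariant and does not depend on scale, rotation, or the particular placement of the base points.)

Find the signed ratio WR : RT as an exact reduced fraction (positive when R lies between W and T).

Work in coordinates with U = (0, 0), T = (1, 0), K = (0, 1), W = (3, -1).
1. R is the intersection of line WT and line UK ⇒ R = (0, 1/2)
R = W + t·(T−W) with t = 3/2, so WR:RT = t:(1−t) = 3/2:-1/2

WR:RT = -3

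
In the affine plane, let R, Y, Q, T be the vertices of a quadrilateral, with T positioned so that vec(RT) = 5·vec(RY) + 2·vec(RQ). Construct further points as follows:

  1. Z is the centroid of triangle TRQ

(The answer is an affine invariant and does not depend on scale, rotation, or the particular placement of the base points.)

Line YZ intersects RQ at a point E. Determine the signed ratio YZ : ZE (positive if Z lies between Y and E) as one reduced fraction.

Choose coordinates R = (0, 0), Y = (1, 0), Q = (0, 1), T = (5, 2).
1. Z is the centroid of triangle TRQ ⇒ Z = (5/3, 1)
line YZ meets RQ at E = (0, -3/2)
Z = Y + t·(E−Y) with t = -2/3, so YZ:ZE = -2/3:5/3

YZ:ZE = -2/5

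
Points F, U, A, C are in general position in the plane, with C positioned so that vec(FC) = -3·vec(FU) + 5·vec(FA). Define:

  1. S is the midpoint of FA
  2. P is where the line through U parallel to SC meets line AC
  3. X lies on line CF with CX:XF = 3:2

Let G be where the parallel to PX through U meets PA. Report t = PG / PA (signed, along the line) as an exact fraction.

Choose coordinates F = (0, 0), U = (1, 0), A = (0, 1), C = (-3, 5).
1. S is the midpoint of FA ⇒ S = (0, 1/2)
2. P is where the line through U parallel to SC meets line AC ⇒ P = (3, -3)
3. X lies on line CF with CX:XF = 3:2 ⇒ X = (-6/5, 2)
through U parallel to PX: direction (-21/5, 5); meets PA at G = (-4/3, 25/9)
G = P + t·(A−P) with t = 13/9

t = 13/9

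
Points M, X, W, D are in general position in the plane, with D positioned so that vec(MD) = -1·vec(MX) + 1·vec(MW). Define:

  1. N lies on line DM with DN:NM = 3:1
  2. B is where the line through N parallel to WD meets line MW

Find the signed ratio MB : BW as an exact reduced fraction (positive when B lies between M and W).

MB:BW = 1/3

Work in coordinates with M = (0, 0), X = (1, 0), W = (0, 1), D = (-1, 1).
1. N lies on line DM with DN:NM = 3:1 ⇒ N = (-1/4, 1/4)
2. B is where the line through N parallel to WD meets line MW ⇒ B = (0, 1/4)
B = M + t·(W−M) with t = 1/4, so MB:BW = t:(1−t) = 1/4:3/4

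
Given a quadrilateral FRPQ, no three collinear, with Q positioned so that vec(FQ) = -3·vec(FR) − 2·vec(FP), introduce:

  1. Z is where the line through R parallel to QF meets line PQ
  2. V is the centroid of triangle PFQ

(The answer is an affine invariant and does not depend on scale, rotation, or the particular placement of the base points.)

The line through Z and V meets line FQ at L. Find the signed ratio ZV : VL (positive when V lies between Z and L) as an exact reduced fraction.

Set F = (0, 0), R = (1, 0), P = (0, 1), Q = (-3, -2); any affine frame gives the same invariant.
1. Z is where the line through R parallel to QF meets line PQ ⇒ Z = (-5, -4)
2. V is the centroid of triangle PFQ ⇒ V = (-1, -1/3)
line ZV meets FQ at L = (-7/3, -14/9)
V = Z + t·(L−Z) with t = 3/2, so ZV:VL = 3/2:-1/2

ZV:VL = -3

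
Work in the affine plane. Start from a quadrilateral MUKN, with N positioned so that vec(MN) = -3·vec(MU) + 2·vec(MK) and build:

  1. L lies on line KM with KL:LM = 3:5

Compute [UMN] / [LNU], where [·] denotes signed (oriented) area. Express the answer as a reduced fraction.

Work in coordinates with M = (0, 0), U = (1, 0), K = (0, 1), N = (-3, 2).
1. L lies on line KM with KL:LM = 3:5 ⇒ L = (0, 5/8)
2·[UMN] = -2, 2·[LNU] = 1/2
[UMN]:[LNU] = -2:1/2 = -4

[UMN]:[LNU] = -4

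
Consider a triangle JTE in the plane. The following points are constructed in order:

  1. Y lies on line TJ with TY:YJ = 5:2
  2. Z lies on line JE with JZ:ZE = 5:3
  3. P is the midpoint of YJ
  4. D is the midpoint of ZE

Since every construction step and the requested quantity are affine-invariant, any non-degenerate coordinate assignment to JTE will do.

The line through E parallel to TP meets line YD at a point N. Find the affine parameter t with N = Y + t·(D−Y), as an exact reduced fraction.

Work in coordinates with J = (0, 0), T = (1, 0), E = (0, 1).
1. Y lies on line TJ with TY:YJ = 5:2 ⇒ Y = (2/7, 0)
2. Z lies on line JE with JZ:ZE = 5:3 ⇒ Z = (0, 5/8)
3. P is the midpoint of YJ ⇒ P = (1/7, 0)
4. D is the midpoint of ZE ⇒ D = (0, 13/16)
through E parallel to TP: direction (-6/7, 0); meets YD at N = (-6/91, 1)
N = Y + t·(D−Y) with t = 16/13

t = 16/13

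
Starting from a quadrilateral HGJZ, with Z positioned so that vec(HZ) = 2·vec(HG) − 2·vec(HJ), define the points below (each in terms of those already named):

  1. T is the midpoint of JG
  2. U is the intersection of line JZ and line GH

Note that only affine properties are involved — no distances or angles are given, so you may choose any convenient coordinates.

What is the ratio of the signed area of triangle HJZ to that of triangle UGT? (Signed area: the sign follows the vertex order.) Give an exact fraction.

Work in coordinates with H = (0, 0), G = (1, 0), J = (0, 1), Z = (2, -2).
1. T is the midpoint of JG ⇒ T = (1/2, 1/2)
2. U is the intersection of line JZ and line GH ⇒ U = (2/3, 0)
2·[HJZ] = -2, 2·[UGT] = 1/6
[HJZ]:[UGT] = -2:1/6 = -12

[HJZ]:[UGT] = -12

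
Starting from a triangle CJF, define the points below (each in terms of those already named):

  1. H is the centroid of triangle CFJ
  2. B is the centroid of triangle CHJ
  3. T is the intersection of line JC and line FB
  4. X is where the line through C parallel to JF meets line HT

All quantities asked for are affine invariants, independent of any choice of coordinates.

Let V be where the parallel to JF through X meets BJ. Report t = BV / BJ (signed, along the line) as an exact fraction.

Work in coordinates with C = (0, 0), J = (1, 0), F = (0, 1).
1. H is the centroid of triangle CFJ ⇒ H = (1/3, 1/3)
2. B is the centroid of triangle CHJ ⇒ B = (4/9, 1/9)
3. T is the intersection of line JC and line FB ⇒ T = (1/2, 0)
4. X is where the line through C parallel to JF meets line HT ⇒ X = (1, -1)
through X parallel to JF: direction (-1, 1); meets BJ at V = (-1/4, 1/4)
V = B + t·(J−B) with t = -5/4

t = -5/4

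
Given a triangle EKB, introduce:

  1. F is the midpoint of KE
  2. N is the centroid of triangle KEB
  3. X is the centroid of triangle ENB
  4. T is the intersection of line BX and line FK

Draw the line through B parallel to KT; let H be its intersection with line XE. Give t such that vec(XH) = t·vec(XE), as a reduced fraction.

Assign E = (0, 0), K = (1, 0), B = (0, 1) — the answer is frame-independent, so this choice is without loss of generality.
1. F is the midpoint of KE ⇒ F = (1/2, 0)
2. N is the centroid of triangle KEB ⇒ N = (1/3, 1/3)
3. X is the centroid of triangle ENB ⇒ X = (1/9, 4/9)
4. T is the intersection of line BX and line FK ⇒ T = (1/5, 0)
through B parallel to KT: direction (-4/5, 0); meets XE at H = (1/4, 1)
H = X + t·(E−X) with t = -5/4

t = -5/4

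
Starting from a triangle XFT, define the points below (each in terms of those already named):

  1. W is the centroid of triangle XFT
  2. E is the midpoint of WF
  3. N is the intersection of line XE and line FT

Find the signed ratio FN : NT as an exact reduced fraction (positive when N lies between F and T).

FN:NT = 1/4

Choose coordinates X = (0, 0), F = (1, 0), T = (0, 1).
1. W is the centroid of triangle XFT ⇒ W = (1/3, 1/3)
2. E is the midpoint of WF ⇒ E = (2/3, 1/6)
3. N is the intersection of line XE and line FT ⇒ N = (4/5, 1/5)
N = F + t·(T−F) with t = 1/5, so FN:NT = t:(1−t) = 1/5:4/5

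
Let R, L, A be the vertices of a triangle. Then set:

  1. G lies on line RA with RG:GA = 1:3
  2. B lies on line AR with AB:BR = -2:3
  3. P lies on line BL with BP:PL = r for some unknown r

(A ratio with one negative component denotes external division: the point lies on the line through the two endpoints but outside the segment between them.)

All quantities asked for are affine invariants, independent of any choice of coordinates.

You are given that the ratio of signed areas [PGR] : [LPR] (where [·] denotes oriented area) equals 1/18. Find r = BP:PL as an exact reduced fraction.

r = 2/3

Assign R = (0, 0), L = (1, 0), A = (0, 1) — the answer is frame-independent, so this choice is without loss of generality.
1. G lies on line RA with RG:GA = 1:3 ⇒ G = (0, 1/4)
2. B lies on line AR with AB:BR = -2:3 ⇒ B = (0, 3)
3. With BP:PL = r, write λ = r/(r+1) so P = B + λ·(L−B); P is affine-linear in λ
Every point depending on P is an affine combination of P and λ-independent points, so each such coordinate is linear in λ; the λ² term in each signed area is a multiple of (L−B)×(L−B) = 0, so 2·[PGR] and 2·[LPR] are each linear in λ. Evaluating at λ=0 and λ=1:
  2·[PGR] = 1/4·λ,   2·[LPR] = -3·λ + 3
So [PGR]:[LPR] = (1/4·λ) / (-3·λ + 3). Setting this equal to 1/18:
  1/4·λ = 1/18·(-3·λ + 3)  ⇒  λ = 2/5
Then r = λ/(1−λ) = (2/5)/(3/5) = 2/3. Check: with r = 2/3, P = (2/5, 9/5) and [PGR]:[LPR] = 1/18 as required.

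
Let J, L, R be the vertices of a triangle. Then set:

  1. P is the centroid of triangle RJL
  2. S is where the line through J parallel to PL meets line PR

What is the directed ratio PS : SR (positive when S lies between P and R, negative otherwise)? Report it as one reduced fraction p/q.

Assign J = (0, 0), L = (1, 0), R = (0, 1) — the answer is frame-independent, so this choice is without loss of generality.
1. P is the centroid of triangle RJL ⇒ P = (1/3, 1/3)
2. S is where the line through J parallel to PL meets line PR ⇒ S = (2/3, -1/3)
S = P + t·(R−P) with t = -1, so PS:SR = t:(1−t) = -1:2

PS:SR = -1/2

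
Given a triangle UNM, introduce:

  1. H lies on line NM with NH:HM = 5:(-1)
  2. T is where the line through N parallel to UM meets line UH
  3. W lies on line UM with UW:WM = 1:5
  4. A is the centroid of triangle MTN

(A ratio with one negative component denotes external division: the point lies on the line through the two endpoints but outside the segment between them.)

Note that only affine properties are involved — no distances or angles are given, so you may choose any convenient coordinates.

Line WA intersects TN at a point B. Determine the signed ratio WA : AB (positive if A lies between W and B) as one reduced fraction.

Assign U = (0, 0), N = (1, 0), M = (0, 1) — the answer is frame-independent, so this choice is without loss of generality.
1. H lies on line NM with NH:HM = 5:(-1) ⇒ H = (-1/4, 5/4)
2. T is where the line through N parallel to UM meets line UH ⇒ T = (1, -5)
3. W lies on line UM with UW:WM = 1:5 ⇒ W = (0, 1/6)
4. A is the centroid of triangle MTN ⇒ A = (2/3, -4/3)
line WA meets TN at B = (1, -25/12)
A = W + t·(B−W) with t = 2/3, so WA:AB = 2/3:1/3

WA:AB = 2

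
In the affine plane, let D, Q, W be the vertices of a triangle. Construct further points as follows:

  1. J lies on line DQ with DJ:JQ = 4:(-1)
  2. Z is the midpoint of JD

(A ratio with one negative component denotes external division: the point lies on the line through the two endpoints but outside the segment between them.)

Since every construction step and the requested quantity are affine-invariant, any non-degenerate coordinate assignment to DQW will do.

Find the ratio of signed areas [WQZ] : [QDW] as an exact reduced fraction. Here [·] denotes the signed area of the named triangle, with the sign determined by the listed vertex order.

[WQZ]:[QDW] = 1/3

Assign D = (0, 0), Q = (1, 0), W = (0, 1) — the answer is frame-independent, so this choice is without loss of generality.
1. J lies on line DQ with DJ:JQ = 4:(-1) ⇒ J = (4/3, 0)
2. Z is the midpoint of JD ⇒ Z = (2/3, 0)
2·[WQZ] = -1/3, 2·[QDW] = -1
[WQZ]:[QDW] = -1/3:-1 = 1/3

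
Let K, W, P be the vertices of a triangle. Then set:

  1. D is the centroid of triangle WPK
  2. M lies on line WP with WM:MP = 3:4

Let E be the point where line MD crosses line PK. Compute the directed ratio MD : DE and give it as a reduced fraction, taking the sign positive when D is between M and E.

MD:DE = 5/7

Assign K = (0, 0), W = (1, 0), P = (0, 1) — the answer is frame-independent, so this choice is without loss of generality.
1. D is the centroid of triangle WPK ⇒ D = (1/3, 1/3)
2. M lies on line WP with WM:MP = 3:4 ⇒ M = (4/7, 3/7)
line MD meets PK at E = (0, 1/5)
D = M + t·(E−M) with t = 5/12, so MD:DE = 5/12:7/12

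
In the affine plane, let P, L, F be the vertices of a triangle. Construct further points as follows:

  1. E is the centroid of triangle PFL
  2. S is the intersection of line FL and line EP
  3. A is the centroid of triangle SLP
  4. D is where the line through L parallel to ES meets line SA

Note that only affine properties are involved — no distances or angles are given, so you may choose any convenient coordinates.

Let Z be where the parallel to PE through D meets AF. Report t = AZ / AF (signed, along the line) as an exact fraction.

t = -1/2

Choose coordinates P = (0, 0), L = (1, 0), F = (0, 1).
1. E is the centroid of triangle PFL ⇒ E = (1/3, 1/3)
2. S is the intersection of line FL and line EP ⇒ S = (1/2, 1/2)
3. A is the centroid of triangle SLP ⇒ A = (1/2, 1/6)
4. D is where the line through L parallel to ES meets line SA ⇒ D = (1/2, -1/2)
through D parallel to PE: direction (1/3, 1/3); meets AF at Z = (3/4, -1/4)
Z = A + t·(F−A) with t = -1/2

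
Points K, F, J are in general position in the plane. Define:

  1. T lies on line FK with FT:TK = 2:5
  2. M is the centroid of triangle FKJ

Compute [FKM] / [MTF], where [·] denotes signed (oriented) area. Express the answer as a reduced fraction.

Choose coordinates K = (0, 0), F = (1, 0), J = (0, 1).
1. T lies on line FK with FT:TK = 2:5 ⇒ T = (5/7, 0)
2. M is the centroid of triangle FKJ ⇒ M = (1/3, 1/3)
2·[FKM] = -1/3, 2·[MTF] = 2/21
[FKM]:[MTF] = -1/3:2/21 = -7/2

[FKM]:[MTF] = -7/2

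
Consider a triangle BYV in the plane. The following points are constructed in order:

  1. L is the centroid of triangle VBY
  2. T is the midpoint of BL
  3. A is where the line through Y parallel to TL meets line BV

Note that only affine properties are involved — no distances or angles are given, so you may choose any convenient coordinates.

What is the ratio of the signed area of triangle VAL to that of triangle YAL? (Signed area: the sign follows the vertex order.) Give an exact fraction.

[VAL]:[YAL] = -2/3

Set B = (0, 0), Y = (1, 0), V = (0, 1); any affine frame gives the same invariant.
1. L is the centroid of triangle VBY ⇒ L = (1/3, 1/3)
2. T is the midpoint of BL ⇒ T = (1/6, 1/6)
3. A is where the line through Y parallel to TL meets line BV ⇒ A = (0, -1)
2·[VAL] = 2/3, 2·[YAL] = -1
[VAL]:[YAL] = 2/3:-1 = -2/3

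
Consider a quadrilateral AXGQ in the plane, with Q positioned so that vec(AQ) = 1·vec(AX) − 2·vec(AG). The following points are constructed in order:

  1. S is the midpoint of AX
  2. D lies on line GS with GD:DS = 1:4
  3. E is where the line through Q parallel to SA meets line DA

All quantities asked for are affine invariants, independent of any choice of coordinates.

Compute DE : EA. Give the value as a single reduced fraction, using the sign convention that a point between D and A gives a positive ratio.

Set A = (0, 0), X = (1, 0), G = (0, 1), Q = (1, -2); any affine frame gives the same invariant.
1. S is the midpoint of AX ⇒ S = (1/2, 0)
2. D lies on line GS with GD:DS = 1:4 ⇒ D = (1/10, 4/5)
3. E is where the line through Q parallel to SA meets line DA ⇒ E = (-1/4, -2)
E = D + t·(A−D) with t = 7/2, so DE:EA = t:(1−t) = 7/2:-5/2

DE:EA = -7/5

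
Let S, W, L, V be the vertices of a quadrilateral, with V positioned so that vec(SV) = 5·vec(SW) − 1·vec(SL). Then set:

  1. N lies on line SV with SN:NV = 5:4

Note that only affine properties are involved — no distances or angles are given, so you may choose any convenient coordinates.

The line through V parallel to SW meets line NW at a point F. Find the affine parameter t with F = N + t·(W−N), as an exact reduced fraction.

Assign S = (0, 0), W = (1, 0), L = (0, 1), V = (5, -1) — the answer is frame-independent, so this choice is without loss of generality.
1. N lies on line SV with SN:NV = 5:4 ⇒ N = (25/9, -5/9)
through V parallel to SW: direction (1, 0); meets NW at F = (21/5, -1)
F = N + t·(W−N) with t = -4/5

t = -4/5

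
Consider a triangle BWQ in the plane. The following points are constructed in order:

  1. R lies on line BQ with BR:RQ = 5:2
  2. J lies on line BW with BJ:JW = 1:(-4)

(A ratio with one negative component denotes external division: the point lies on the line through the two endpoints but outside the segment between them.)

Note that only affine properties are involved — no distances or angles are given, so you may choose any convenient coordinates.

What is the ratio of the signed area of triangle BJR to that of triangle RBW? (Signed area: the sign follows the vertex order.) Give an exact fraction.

[BJR]:[RBW] = -1/3

Set B = (0, 0), W = (1, 0), Q = (0, 1); any affine frame gives the same invariant.
1. R lies on line BQ with BR:RQ = 5:2 ⇒ R = (0, 5/7)
2. J lies on line BW with BJ:JW = 1:(-4) ⇒ J = (-1/3, 0)
2·[BJR] = -5/21, 2·[RBW] = 5/7
[BJR]:[RBW] = -5/21:5/7 = -1/3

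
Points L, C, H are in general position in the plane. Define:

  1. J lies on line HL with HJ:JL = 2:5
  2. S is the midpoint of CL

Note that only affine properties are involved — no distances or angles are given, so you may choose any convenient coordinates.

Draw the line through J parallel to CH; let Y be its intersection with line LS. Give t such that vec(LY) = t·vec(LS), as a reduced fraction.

t = 10/7

Work in coordinates with L = (0, 0), C = (1, 0), H = (0, 1).
1. J lies on line HL with HJ:JL = 2:5 ⇒ J = (0, 5/7)
2. S is the midpoint of CL ⇒ S = (1/2, 0)
through J parallel to CH: direction (-1, 1); meets LS at Y = (5/7, 0)
Y = L + t·(S−L) with t = 10/7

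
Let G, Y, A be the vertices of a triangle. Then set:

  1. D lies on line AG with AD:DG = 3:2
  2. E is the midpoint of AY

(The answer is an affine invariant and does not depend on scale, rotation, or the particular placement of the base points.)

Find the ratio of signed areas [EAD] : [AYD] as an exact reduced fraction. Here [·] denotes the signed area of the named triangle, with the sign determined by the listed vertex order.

Assign G = (0, 0), Y = (1, 0), A = (0, 1) — the answer is frame-independent, so this choice is without loss of generality.
1. D lies on line AG with AD:DG = 3:2 ⇒ D = (0, 2/5)
2. E is the midpoint of AY ⇒ E = (1/2, 1/2)
2·[EAD] = 3/10, 2·[AYD] = -3/5
[EAD]:[AYD] = 3/10:-3/5 = -1/2

[EAD]:[AYD] = -1/2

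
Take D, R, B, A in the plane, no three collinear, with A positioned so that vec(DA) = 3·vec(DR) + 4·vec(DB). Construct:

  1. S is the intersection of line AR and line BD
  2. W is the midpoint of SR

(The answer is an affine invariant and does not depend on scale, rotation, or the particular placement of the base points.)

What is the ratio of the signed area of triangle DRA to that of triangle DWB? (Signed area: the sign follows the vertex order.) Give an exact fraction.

Set D = (0, 0), R = (1, 0), B = (0, 1), A = (3, 4); any affine frame gives the same invariant.
1. S is the intersection of line AR and line BD ⇒ S = (0, -2)
2. W is the midpoint of SR ⇒ W = (1/2, -1)
2·[DRA] = 4, 2·[DWB] = 1/2
[DRA]:[DWB] = 4:1/2 = 8

[DRA]:[DWB] = 8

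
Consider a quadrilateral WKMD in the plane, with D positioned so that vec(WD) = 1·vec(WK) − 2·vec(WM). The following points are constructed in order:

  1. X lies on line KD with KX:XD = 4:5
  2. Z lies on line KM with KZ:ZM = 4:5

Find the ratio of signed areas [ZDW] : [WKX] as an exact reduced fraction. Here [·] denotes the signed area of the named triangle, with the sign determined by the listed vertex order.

Assign W = (0, 0), K = (1, 0), M = (0, 1), D = (1, -2) — the answer is frame-independent, so this choice is without loss of generality.
1. X lies on line KD with KX:XD = 4:5 ⇒ X = (1, -8/9)
2. Z lies on line KM with KZ:ZM = 4:5 ⇒ Z = (5/9, 4/9)
2·[ZDW] = -14/9, 2·[WKX] = -8/9
[ZDW]:[WKX] = -14/9:-8/9 = 7/4

[ZDW]:[WKX] = 7/4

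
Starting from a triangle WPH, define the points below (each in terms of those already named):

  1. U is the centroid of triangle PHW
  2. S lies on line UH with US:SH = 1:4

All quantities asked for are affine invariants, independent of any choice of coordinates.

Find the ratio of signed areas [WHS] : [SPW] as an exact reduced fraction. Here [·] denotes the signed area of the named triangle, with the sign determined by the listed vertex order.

[WHS]:[SPW] = 4/7

Assign W = (0, 0), P = (1, 0), H = (0, 1) — the answer is frame-independent, so this choice is without loss of generality.
1. U is the centroid of triangle PHW ⇒ U = (1/3, 1/3)
2. S lies on line UH with US:SH = 1:4 ⇒ S = (4/15, 7/15)
2·[WHS] = -4/15, 2·[SPW] = -7/15
[WHS]:[SPW] = -4/15:-7/15 = 4/7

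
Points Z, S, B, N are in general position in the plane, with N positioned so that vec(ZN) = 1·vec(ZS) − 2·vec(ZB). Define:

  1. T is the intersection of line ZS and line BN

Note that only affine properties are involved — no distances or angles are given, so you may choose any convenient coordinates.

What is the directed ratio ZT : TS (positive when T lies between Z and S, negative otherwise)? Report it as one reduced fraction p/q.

Choose coordinates Z = (0, 0), S = (1, 0), B = (0, 1), N = (1, -2).
1. T is the intersection of line ZS and line BN ⇒ T = (1/3, 0)
T = Z + t·(S−Z) with t = 1/3, so ZT:TS = t:(1−t) = 1/3:2/3

ZT:TS = 1/2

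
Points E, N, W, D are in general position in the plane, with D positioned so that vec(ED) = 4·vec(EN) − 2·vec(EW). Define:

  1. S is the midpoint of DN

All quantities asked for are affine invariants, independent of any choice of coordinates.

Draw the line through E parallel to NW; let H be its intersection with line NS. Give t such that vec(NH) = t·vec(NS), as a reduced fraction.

t = -2

Set E = (0, 0), N = (1, 0), W = (0, 1), D = (4, -2); any affine frame gives the same invariant.
1. S is the midpoint of DN ⇒ S = (5/2, -1)
through E parallel to NW: direction (-1, 1); meets NS at H = (-2, 2)
H = N + t·(S−N) with t = -2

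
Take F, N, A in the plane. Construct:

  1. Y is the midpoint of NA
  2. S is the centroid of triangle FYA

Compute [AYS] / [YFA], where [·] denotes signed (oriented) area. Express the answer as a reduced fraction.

Choose coordinates F = (0, 0), N = (1, 0), A = (0, 1).
1. Y is the midpoint of NA ⇒ Y = (1/2, 1/2)
2. S is the centroid of triangle FYA ⇒ S = (1/6, 1/2)
2·[AYS] = -1/6, 2·[YFA] = -1/2
[AYS]:[YFA] = -1/6:-1/2 = 1/3

[AYS]:[YFA] = 1/3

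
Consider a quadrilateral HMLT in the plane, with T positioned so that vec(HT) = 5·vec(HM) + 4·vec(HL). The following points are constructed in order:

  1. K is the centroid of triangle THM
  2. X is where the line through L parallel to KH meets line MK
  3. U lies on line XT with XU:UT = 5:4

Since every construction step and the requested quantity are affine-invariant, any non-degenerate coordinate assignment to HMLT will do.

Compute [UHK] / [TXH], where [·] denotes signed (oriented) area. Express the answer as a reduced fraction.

Assign H = (0, 0), M = (1, 0), L = (0, 1), T = (5, 4) — the answer is frame-independent, so this choice is without loss of generality.
1. K is the centroid of triangle THM ⇒ K = (2, 4/3)
2. X is where the line through L parallel to KH meets line MK ⇒ X = (7/2, 10/3)
3. U lies on line XT with XU:UT = 5:4 ⇒ U = (13/3, 100/27)
2·[UHK] = 44/27, 2·[TXH] = 8/3
[UHK]:[TXH] = 44/27:8/3 = 11/18

[UHK]:[TXH] = 11/18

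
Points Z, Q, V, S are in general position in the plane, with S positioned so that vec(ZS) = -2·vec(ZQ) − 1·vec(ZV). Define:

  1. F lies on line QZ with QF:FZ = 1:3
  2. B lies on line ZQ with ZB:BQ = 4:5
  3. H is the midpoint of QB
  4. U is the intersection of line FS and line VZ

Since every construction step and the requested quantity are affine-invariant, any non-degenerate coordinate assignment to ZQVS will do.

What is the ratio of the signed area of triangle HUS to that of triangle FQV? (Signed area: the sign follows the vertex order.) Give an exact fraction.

[HUS]:[FQV] = -8/99

Choose coordinates Z = (0, 0), Q = (1, 0), V = (0, 1), S = (-2, -1).
1. F lies on line QZ with QF:FZ = 1:3 ⇒ F = (3/4, 0)
2. B lies on line ZQ with ZB:BQ = 4:5 ⇒ B = (4/9, 0)
3. H is the midpoint of QB ⇒ H = (13/18, 0)
4. U is the intersection of line FS and line VZ ⇒ U = (0, -3/11)
2·[HUS] = -2/99, 2·[FQV] = 1/4
[HUS]:[FQV] = -2/99:1/4 = -8/99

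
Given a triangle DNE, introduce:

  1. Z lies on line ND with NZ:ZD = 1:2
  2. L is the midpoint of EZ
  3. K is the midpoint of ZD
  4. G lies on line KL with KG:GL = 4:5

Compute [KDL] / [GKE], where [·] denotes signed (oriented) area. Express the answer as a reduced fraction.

Choose coordinates D = (0, 0), N = (1, 0), E = (0, 1).
1. Z lies on line ND with NZ:ZD = 1:2 ⇒ Z = (2/3, 0)
2. L is the midpoint of EZ ⇒ L = (1/3, 1/2)
3. K is the midpoint of ZD ⇒ K = (1/3, 0)
4. G lies on line KL with KG:GL = 4:5 ⇒ G = (1/3, 2/9)
2·[KDL] = -1/6, 2·[GKE] = -2/27
[KDL]:[GKE] = -1/6:-2/27 = 9/4

[KDL]:[GKE] = 9/4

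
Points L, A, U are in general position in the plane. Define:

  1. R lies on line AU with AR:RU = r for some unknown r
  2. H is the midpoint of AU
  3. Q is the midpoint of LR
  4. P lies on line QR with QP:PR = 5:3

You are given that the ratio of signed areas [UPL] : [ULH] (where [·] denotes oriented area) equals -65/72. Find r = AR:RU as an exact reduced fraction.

Set L = (0, 0), A = (1, 0), U = (0, 1); any affine frame gives the same invariant.
1. With AR:RU = r, write λ = r/(r+1) so R = A + λ·(U−A); R is affine-linear in λ
2. H is the midpoint of AU ⇒ H = (1/2, 1/2)
3. Q is the midpoint of LR ⇒ Q is an affine combination of earlier points and hence also affine-linear in λ
4. P lies on line QR with QP:PR = 5:3 ⇒ P is an affine combination of earlier points and hence also affine-linear in λ
Every point depending on R is an affine combination of R and λ-independent points, so each such coordinate is linear in λ; the λ² term in each signed area is a multiple of (U−A)×(U−A) = 0, so 2·[UPL] and 2·[ULH] are each linear in λ. Evaluating at λ=0 and λ=1:
  2·[UPL] = 13/16·λ − 13/16,   2·[ULH] = 1/2
So [UPL]:[ULH] = (13/16·λ − 13/16) / (1/2). Setting this equal to -65/72:
  13/16·λ − 13/16 = -65/72·(1/2)  ⇒  λ = 4/9
Then r = λ/(1−λ) = (4/9)/(5/9) = 4/5. Check: with r = 4/5, R = (5/9, 4/9) and [UPL]:[ULH] = -65/72 as required.

r = 4/5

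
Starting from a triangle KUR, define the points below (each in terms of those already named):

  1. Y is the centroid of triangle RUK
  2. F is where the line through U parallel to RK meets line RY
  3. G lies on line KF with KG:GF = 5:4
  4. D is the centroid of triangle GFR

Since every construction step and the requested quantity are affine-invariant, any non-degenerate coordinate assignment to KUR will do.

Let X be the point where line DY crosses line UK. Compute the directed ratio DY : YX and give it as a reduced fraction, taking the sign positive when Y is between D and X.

Set K = (0, 0), U = (1, 0), R = (0, 1); any affine frame gives the same invariant.
1. Y is the centroid of triangle RUK ⇒ Y = (1/3, 1/3)
2. F is where the line through U parallel to RK meets line RY ⇒ F = (1, -1)
3. G lies on line KF with KG:GF = 5:4 ⇒ G = (5/9, -5/9)
4. D is the centroid of triangle GFR ⇒ D = (14/27, -5/27)
line DY meets UK at X = (19/42, 0)
Y = D + t·(X−D) with t = 14/5, so DY:YX = 14/5:-9/5

DY:YX = -14/9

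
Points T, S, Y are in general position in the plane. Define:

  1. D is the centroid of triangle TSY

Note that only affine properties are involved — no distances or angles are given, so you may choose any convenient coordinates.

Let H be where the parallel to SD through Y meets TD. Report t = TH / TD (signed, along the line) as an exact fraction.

t = 2

Set T = (0, 0), S = (1, 0), Y = (0, 1); any affine frame gives the same invariant.
1. D is the centroid of triangle TSY ⇒ D = (1/3, 1/3)
through Y parallel to SD: direction (-2/3, 1/3); meets TD at H = (2/3, 2/3)
H = T + t·(D−T) with t = 2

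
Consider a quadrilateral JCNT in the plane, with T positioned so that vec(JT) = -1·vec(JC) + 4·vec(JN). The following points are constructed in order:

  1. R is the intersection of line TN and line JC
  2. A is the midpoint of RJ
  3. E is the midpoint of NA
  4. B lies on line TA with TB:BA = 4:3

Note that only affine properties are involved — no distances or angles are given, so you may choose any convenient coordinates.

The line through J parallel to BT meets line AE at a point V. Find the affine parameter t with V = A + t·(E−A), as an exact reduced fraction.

t = -8/3

Assign J = (0, 0), C = (1, 0), N = (0, 1), T = (-1, 4) — the answer is frame-independent, so this choice is without loss of generality.
1. R is the intersection of line TN and line JC ⇒ R = (1/3, 0)
2. A is the midpoint of RJ ⇒ A = (1/6, 0)
3. E is the midpoint of NA ⇒ E = (1/12, 1/2)
4. B lies on line TA with TB:BA = 4:3 ⇒ B = (-1/3, 12/7)
through J parallel to BT: direction (-2/3, 16/7); meets AE at V = (7/18, -4/3)
V = A + t·(E−A) with t = -8/3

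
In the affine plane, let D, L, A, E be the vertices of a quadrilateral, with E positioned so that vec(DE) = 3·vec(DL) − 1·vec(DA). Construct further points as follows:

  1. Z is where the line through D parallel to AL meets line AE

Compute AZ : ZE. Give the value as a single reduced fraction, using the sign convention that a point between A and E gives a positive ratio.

AZ:ZE = -1/2

Set D = (0, 0), L = (1, 0), A = (0, 1), E = (3, -1); any affine frame gives the same invariant.
1. Z is where the line through D parallel to AL meets line AE ⇒ Z = (-3, 3)
Z = A + t·(E−A) with t = -1, so AZ:ZE = t:(1−t) = -1:2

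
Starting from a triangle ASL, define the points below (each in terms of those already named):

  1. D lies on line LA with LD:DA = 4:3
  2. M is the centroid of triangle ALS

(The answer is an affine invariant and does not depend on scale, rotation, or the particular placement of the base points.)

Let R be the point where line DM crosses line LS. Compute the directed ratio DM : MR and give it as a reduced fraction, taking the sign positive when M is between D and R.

Work in coordinates with A = (0, 0), S = (1, 0), L = (0, 1).
1. D lies on line LA with LD:DA = 4:3 ⇒ D = (0, 3/7)
2. M is the centroid of triangle ALS ⇒ M = (1/3, 1/3)
line DM meets LS at R = (4/5, 1/5)
M = D + t·(R−D) with t = 5/12, so DM:MR = 5/12:7/12

DM:MR = 5/7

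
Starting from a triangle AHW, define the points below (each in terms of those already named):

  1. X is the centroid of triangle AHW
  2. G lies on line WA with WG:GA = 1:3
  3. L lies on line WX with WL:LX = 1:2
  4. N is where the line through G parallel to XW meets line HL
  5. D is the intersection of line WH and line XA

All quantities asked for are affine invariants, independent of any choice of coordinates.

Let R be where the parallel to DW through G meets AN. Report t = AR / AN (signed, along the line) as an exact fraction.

Set A = (0, 0), H = (1, 0), W = (0, 1); any affine frame gives the same invariant.
1. X is the centroid of triangle AHW ⇒ X = (1/3, 1/3)
2. G lies on line WA with WG:GA = 1:3 ⇒ G = (0, 3/4)
3. L lies on line WX with WL:LX = 1:2 ⇒ L = (1/9, 7/9)
4. N is where the line through G parallel to XW meets line HL ⇒ N = (-1/9, 35/36)
5. D is the intersection of line WH and line XA ⇒ D = (1/2, 1/2)
through G parallel to DW: direction (-1/2, 1/2); meets AN at R = (-3/31, 105/124)
R = A + t·(N−A) with t = 27/31

t = 27/31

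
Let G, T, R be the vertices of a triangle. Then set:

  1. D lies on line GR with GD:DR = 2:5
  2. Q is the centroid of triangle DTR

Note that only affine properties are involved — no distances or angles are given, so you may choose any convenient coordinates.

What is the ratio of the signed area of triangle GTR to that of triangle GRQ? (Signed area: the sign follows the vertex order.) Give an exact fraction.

[GTR]:[GRQ] = -3

Work in coordinates with G = (0, 0), T = (1, 0), R = (0, 1).
1. D lies on line GR with GD:DR = 2:5 ⇒ D = (0, 2/7)
2. Q is the centroid of triangle DTR ⇒ Q = (1/3, 3/7)
2·[GTR] = 1, 2·[GRQ] = -1/3
[GTR]:[GRQ] = 1:-1/3 = -3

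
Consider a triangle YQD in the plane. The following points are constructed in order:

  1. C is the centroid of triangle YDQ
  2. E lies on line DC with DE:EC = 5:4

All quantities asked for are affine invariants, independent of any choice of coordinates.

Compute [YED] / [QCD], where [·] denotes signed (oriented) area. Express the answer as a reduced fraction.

[YED]:[QCD] = -5/9

Assign Y = (0, 0), Q = (1, 0), D = (0, 1) — the answer is frame-independent, so this choice is without loss of generality.
1. C is the centroid of triangle YDQ ⇒ C = (1/3, 1/3)
2. E lies on line DC with DE:EC = 5:4 ⇒ E = (5/27, 17/27)
2·[YED] = 5/27, 2·[QCD] = -1/3
[YED]:[QCD] = 5/27:-1/3 = -5/9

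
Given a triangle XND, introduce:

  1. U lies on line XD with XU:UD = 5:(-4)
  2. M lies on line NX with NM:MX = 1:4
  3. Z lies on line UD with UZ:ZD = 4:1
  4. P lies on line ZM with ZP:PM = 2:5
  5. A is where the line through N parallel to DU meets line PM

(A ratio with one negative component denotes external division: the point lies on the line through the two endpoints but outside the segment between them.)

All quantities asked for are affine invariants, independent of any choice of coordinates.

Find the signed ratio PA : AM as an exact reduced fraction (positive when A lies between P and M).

Set X = (0, 0), N = (1, 0), D = (0, 1); any affine frame gives the same invariant.
1. U lies on line XD with XU:UD = 5:(-4) ⇒ U = (0, 5)
2. M lies on line NX with NM:MX = 1:4 ⇒ M = (4/5, 0)
3. Z lies on line UD with UZ:ZD = 4:1 ⇒ Z = (0, 9/5)
4. P lies on line ZM with ZP:PM = 2:5 ⇒ P = (8/35, 9/7)
5. A is where the line through N parallel to DU meets line PM ⇒ A = (1, -9/20)
A = P + t·(M−P) with t = 27/20, so PA:AM = t:(1−t) = 27/20:-7/20

PA:AM = -27/7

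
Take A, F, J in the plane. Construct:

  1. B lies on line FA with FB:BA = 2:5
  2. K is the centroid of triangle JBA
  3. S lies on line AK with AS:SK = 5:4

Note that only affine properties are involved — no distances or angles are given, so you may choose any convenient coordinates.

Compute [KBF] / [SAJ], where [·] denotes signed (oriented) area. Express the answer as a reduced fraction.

[KBF]:[SAJ] = -18/25

Work in coordinates with A = (0, 0), F = (1, 0), J = (0, 1).
1. B lies on line FA with FB:BA = 2:5 ⇒ B = (5/7, 0)
2. K is the centroid of triangle JBA ⇒ K = (5/21, 1/3)
3. S lies on line AK with AS:SK = 5:4 ⇒ S = (25/189, 5/27)
2·[KBF] = 2/21, 2·[SAJ] = -25/189
[KBF]:[SAJ] = 2/21:-25/189 = -18/25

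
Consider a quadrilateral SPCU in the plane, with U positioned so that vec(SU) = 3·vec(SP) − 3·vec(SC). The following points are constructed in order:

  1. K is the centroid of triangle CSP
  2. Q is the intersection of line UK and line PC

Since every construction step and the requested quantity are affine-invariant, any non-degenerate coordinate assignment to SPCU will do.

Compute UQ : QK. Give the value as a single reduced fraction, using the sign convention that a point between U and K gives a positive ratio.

Set S = (0, 0), P = (1, 0), C = (0, 1), U = (3, -3); any affine frame gives the same invariant.
1. K is the centroid of triangle CSP ⇒ K = (1/3, 1/3)
2. Q is the intersection of line UK and line PC ⇒ Q = (-1, 2)
Q = U + t·(K−U) with t = 3/2, so UQ:QK = t:(1−t) = 3/2:-1/2

UQ:QK = -3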